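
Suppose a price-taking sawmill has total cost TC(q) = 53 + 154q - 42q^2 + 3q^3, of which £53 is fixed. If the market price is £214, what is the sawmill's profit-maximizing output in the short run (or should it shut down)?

Produce at q = 10

From TC, MC = TC'(q) = 154 - 84q + 9q^2 and AVC = VC/q = 154 - 42q + 3q^2.
AVC hits its minimum where MC = AVC, at q = 7, giving min AVC = 154 - 42·7 + 3·7^2 = £7.
Because £214 ≥ £7, revenue can cover variable cost; the firm operates.
Set P = MC: 214 = 154 - 84q + 9q^2 → -60 - 84q + 9q^2 = 0. The roots are q = -2/3 and q = 10; the profit-maximizing output is on the rising part of MC, so q* = 10.
Check: AVC at q = 10 is £34 ≤ P, so revenue covers variable cost.
Profit = P·q − TC = 214·10 − 393 = £1747.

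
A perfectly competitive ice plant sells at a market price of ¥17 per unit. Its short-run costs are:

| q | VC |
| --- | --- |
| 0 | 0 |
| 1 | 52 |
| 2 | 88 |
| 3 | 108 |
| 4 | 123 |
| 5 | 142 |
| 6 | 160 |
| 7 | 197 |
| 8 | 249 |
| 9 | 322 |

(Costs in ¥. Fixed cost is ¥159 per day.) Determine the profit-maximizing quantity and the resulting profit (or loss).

q = 0 (shut down); profit = -¥159

Tabulate TR − TC: q=0: -159; q=1: -194; q=2: -213; q=3: -216; q=4: -214; q=5: -216; q=6: -217; q=7: -237; q=8: -272; q=9: -328.
Profit is highest at q = 0. Equivalently, the lowest AVC in the table is 160/6 ≈ ¥26.67 at q = 6, and P = ¥17 falls below it — price never covers variable cost, so the firm shuts down and loses only its fixed cost.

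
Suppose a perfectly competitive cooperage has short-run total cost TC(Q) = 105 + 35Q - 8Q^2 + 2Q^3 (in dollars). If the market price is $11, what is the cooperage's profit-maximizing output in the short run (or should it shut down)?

Shut down

Strip out fixed cost: VC = 35Q - 8Q^2 + 2Q^3. Then AVC = 35 - 8Q + 2Q^2 and MC = 35 - 16Q + 6Q^2.
AVC is minimized where dAVC/dQ = -8 + 4Q = 0, at Q = 2; min AVC = 35 - 8·2 + 2·2^2 = $27.
Since P = $11 < min AVC = $27, price fails to cover variable cost at any output.
Shutting down limits the loss to fixed cost, $105.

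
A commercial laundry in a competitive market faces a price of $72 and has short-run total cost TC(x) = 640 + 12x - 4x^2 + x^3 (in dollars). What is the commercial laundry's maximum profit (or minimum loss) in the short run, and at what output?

AVC = 12 - 4x + x^2; min AVC = $8 at x = 2. Since P = $72 ≥ min AVC, the firm produces.
MC = 12 - 8x + 3x^2. Setting P = MC and taking the root on the rising branch gives x* = 6.
TR = 72·6 = 432. TC = 640 + 144 = 784. Profit = 432 − 784 = -$352.
By producing, the firm covers all variable cost plus $288 of fixed cost; shutting down would lose the full $640.

Profit = -$352 at x = 6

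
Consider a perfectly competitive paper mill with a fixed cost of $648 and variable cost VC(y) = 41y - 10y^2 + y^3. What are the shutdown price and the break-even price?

AVC = 41 - 10y + y^2; minimized at y = 5, giving min AVC = $16. That is the shutdown price.
ATC = 648/y + 41 - 10y + y^2. Setting dATC/dy = −648/y^2 − 10 + 2y = 0 gives y = 9 (since 2·9^3 − 10·9^2 = 648).
min ATC = 648/9 + 41 − 10·9 + 9^2 = $104. That is the break-even price.
Between these two prices the firm operates at a loss; above $104 it earns a profit.

Shutdown price = $16; break-even price = $104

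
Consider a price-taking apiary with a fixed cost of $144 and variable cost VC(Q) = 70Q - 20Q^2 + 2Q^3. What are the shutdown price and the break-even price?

AVC = 70 - 20Q + 2Q^2; minimized at Q = 5, giving min AVC = $20. That is the shutdown price.
ATC = 144/Q + 70 - 20Q + 2Q^2. Setting dATC/dQ = −144/Q^2 − 20 + 4Q = 0 gives Q = 6 (since 4·6^3 − 20·6^2 = 144).
min ATC = 144/6 + 70 − 20·6 + 2·6^2 = $46. That is the break-even price.
For $20 ≤ P < $46 the firm produces at a loss; below $20 it shuts down.

Shutdown price = $20; break-even price = $46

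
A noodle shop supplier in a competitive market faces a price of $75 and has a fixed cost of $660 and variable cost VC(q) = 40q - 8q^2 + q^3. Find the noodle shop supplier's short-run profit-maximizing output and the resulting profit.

AVC = 40 - 8q + q^2 has its minimum $24 at q = 4; price $75 clears that bar, so the firm operates.
MC = 40 - 16q + 3q^2. Setting P = MC and taking the root on the rising branch gives q* = 7.
TR = 75·7 = 525. TC = 660 + 231 = 891. Profit = 525 − 891 = -$366.
That loss of $366 beats the $660 the firm would lose by shutting down; producing recovers $294 of fixed cost.

Profit = -$366 at q = 7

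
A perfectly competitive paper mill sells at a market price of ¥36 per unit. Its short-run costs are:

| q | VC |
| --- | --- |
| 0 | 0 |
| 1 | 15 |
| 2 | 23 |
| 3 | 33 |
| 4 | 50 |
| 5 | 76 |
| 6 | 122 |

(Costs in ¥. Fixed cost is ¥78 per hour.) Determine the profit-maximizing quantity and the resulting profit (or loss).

Profit at each row (π = 36q − TC): q=0: -78; q=1: -57; q=2: -29; q=3: -3; q=4: 16; q=5: 26; q=6: 16.
Profit is maximized at q = 5. AVC there is 76/5 = ¥15.20 ≤ P, so producing beats shutting down (which would give -¥78).

q = 5; profit = ¥26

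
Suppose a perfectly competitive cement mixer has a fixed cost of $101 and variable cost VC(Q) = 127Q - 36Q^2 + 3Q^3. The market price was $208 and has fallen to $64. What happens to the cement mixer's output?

Output falls from 9 to 7

AVC = 127 - 36Q + 3Q^2, minimized at Q = 6 where min AVC = $19. MC = 127 - 72Q + 9Q^2.
At P = $208 ≥ min AVC, set P = MC on the rising branch: Q = 9.
At P = $64 ≥ min AVC, set P = MC: Q = 7. The firm stays open but cuts output.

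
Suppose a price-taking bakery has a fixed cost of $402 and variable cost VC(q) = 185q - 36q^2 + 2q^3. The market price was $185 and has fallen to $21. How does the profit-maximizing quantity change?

Output falls from 12 to 0 (the firm shuts down)

MC = 185 - 72q + 6q^2; the shutdown threshold is min AVC = $23 (at q = 9).
At P = $185 ≥ min AVC, set P = MC on the rising branch: q = 12.
At P = $21 < min AVC = $23, price no longer covers variable cost at any output, so the firm shuts down: q = 0.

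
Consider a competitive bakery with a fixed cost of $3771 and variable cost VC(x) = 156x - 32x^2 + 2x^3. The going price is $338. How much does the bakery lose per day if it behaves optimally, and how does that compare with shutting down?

Profit = -$391 at x = 13

AVC = 156 - 32x + 2x^2 has its minimum $28 at x = 8; price $338 clears that bar, so the firm operates.
MC = 156 - 64x + 6x^2. Setting P = MC and taking the root on the rising branch gives x* = 13.
TR = 338·13 = 4394. TC = 3771 + 1014 = 4785. Profit = 4394 − 4785 = -$391.
That loss of $391 beats the $3771 the firm would lose by shutting down; producing recovers $3380 of fixed cost.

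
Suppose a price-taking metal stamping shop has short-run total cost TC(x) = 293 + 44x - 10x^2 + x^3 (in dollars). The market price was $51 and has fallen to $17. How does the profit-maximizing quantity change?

Output falls from 7 to 0 (the firm shuts down)

MC = 44 - 20x + 3x^2; the shutdown threshold is min AVC = $19 (at x = 5).
At P = $51 ≥ min AVC, set P = MC on the rising branch: x = 7.
At P = $17 < min AVC = $19, price no longer covers variable cost at any output, so the firm shuts down: x = 0.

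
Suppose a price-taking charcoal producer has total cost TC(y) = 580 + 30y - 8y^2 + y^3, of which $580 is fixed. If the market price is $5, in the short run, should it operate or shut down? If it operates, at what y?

Variable cost is VC = 30y - 8y^2 + y^3, so AVC = VC/y = 30 - 8y + y^2 and MC = dTC/dy = 30 - 16y + 3y^2.
AVC hits its minimum where MC = AVC, at y = 4, giving min AVC = 30 - 8·4 + 4^2 = $14.
P = $5 lies below min AVC = $14; no output level covers variable cost.
The firm minimizes its loss by shutting down and losing only its fixed cost of $580.

Shut down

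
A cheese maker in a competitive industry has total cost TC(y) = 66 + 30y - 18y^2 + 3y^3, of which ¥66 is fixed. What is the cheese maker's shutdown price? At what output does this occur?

¥3 per unit, at y = 3

Short-run supply begins at min AVC. From VC = 30y - 18y^2 + 3y^3, AVC = 30 - 18y + 3y^2.
dAVC/dy = -18 + 6y = 0 gives y = 3. min AVC = 30 - 18·3 + 3·3^2 = 3.
The firm shuts down for any P below ¥3.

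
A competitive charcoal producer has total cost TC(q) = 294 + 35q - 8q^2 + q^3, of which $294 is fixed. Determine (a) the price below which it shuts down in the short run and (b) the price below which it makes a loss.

AVC = 35 - 8q + q^2; minimized at q = 4, giving min AVC = $19. That is the shutdown price.
ATC = 294/q + 35 - 8q + q^2. Setting dATC/dq = −294/q^2 − 8 + 2q = 0 gives q = 7 (since 2·7^3 − 8·7^2 = 294).
min ATC = 294/7 + 35 − 8·7 + 7^2 = $70. That is the break-even price.
Between these two prices the firm operates at a loss; above $70 it earns a profit.

Shutdown price = $19; break-even price = $70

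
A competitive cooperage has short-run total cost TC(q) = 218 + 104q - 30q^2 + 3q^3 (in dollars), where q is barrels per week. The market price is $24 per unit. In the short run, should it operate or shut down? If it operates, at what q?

Shut down

Variable cost is VC = 104q - 30q^2 + 3q^3, so AVC = VC/q = 104 - 30q + 3q^2 and MC = dTC/dq = 104 - 60q + 9q^2.
AVC is minimized where dAVC/dq = -30 + 6q = 0, at q = 5; min AVC = 104 - 30·5 + 3·5^2 = $29.
P = $24 lies below min AVC = $29; no output level covers variable cost.
Shutting down limits the loss to fixed cost, $218.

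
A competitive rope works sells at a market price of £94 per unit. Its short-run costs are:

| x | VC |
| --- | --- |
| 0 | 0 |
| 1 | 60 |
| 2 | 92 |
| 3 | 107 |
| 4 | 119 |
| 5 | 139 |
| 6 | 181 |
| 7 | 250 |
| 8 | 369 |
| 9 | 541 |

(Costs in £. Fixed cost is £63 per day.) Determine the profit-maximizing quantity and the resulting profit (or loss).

x = 7; profit = £345

Tabulate TR − TC: x=0: -63; x=1: -29; x=2: 33; x=3: 112; x=4: 194; x=5: 268; x=6: 320; x=7: 345; x=8: 320; x=9: 242.
Profit is maximized at x = 7. AVC there is 250/7 = £35.71 ≤ P, so producing beats shutting down (which would give -£63).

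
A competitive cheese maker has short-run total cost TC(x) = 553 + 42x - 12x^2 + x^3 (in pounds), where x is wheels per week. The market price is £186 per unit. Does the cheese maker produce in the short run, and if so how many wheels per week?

From TC, MC = TC'(x) = 42 - 24x + 3x^2 and AVC = VC/x = 42 - 12x + x^2.
AVC is minimized where dAVC/dx = -12 + 2x = 0, at x = 6; min AVC = 42 - 12·6 + 6^2 = £6.
Since P = £186 ≥ min AVC = £6, price covers variable cost and the firm should produce.
Set P = MC: 186 = 42 - 24x + 3x^2 → -144 - 24x + 3x^2 = 0. The roots are x = -4 and x = 12; the profit-maximizing output is on the rising part of MC, so x* = 12.
Check: AVC at x = 12 is £42 ≤ P, so revenue covers variable cost.
Profit = P·x − TC = 186·12 − 1057 = £1175.

Produce at x = 12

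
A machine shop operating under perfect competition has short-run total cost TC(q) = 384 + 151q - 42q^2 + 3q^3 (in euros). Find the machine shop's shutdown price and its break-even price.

Shutdown price = €4; break-even price = €55

AVC = 151 - 42q + 3q^2; minimized at q = 7, giving min AVC = €4. That is the shutdown price.
ATC = 384/q + 151 - 42q + 3q^2. Setting dATC/dq = −384/q^2 − 42 + 6q = 0 gives q = 8 (since 6·8^3 − 42·8^2 = 384).
min ATC = 384/8 + 151 − 42·8 + 3·8^2 = €55. That is the break-even price.
Between these two prices the firm operates at a loss; above €55 it earns a profit.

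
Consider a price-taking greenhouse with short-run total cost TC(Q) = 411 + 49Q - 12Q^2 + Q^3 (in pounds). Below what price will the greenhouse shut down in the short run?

The shutdown price is the minimum of AVC. VC = 49Q - 12Q^2 + Q^3, so AVC = 49 - 12Q + Q^2.
At the minimum of AVC, MC = AVC. MC = 49 - 24Q + 3Q^2; setting MC = AVC gives 2Q^2 - 12Q = 0, so Q = 6. min AVC = 13.
The firm shuts down for any P below £13.

£13 per unit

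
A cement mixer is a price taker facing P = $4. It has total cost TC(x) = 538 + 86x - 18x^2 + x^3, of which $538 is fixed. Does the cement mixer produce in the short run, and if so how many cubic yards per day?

Shut down

Variable cost is VC = 86x - 18x^2 + x^3, so AVC = VC/x = 86 - 18x + x^2 and MC = dTC/dx = 86 - 36x + 3x^2.
AVC is minimized where dAVC/dx = -18 + 2x = 0, at x = 9; min AVC = 86 - 18·9 + 9^2 = $5.
Since P = $4 < min AVC = $5, price fails to cover variable cost at any output.
The firm minimizes its loss by shutting down and losing only its fixed cost of $538.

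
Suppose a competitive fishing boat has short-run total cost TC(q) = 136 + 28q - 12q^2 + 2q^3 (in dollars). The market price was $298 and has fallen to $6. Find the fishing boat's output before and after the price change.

Output falls from 9 to 0 (the firm shuts down)

MC = 28 - 24q + 6q^2; the shutdown threshold is min AVC = $10 (at q = 3).
With P = $298 above the shutdown price, P = MC gives q = 9.
At P = $6 < min AVC = $10, price no longer covers variable cost at any output, so the firm shuts down: q = 0.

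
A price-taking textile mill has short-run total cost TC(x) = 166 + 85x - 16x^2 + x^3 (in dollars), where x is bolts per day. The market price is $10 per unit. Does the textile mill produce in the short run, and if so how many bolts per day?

Shut down

From TC, MC = TC'(x) = 85 - 32x + 3x^2 and AVC = VC/x = 85 - 16x + x^2.
AVC is minimized where dAVC/dx = -16 + 2x = 0, at x = 8; min AVC = 85 - 16·8 + 8^2 = $21.
P = $10 lies below min AVC = $21; no output level covers variable cost.
Best response: produce nothing and absorb the $166 fixed cost.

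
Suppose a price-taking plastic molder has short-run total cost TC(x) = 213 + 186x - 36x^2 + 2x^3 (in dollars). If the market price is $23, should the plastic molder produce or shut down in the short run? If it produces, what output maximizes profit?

Shut down

From TC, MC = TC'(x) = 186 - 72x + 6x^2 and AVC = VC/x = 186 - 36x + 2x^2.
AVC hits its minimum where MC = AVC, at x = 9, giving min AVC = 186 - 36·9 + 2·9^2 = $24.
Since P = $23 < min AVC = $24, price fails to cover variable cost at any output.
Best response: produce nothing and absorb the $213 fixed cost.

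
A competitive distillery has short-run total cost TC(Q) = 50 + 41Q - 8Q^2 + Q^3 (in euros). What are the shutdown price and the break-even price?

Shutdown price = min AVC. AVC = 41 - 8Q + Q^2, with vertex at Q = 4 and minimum €25.
ATC = 50/Q + 41 - 8Q + Q^2. Setting dATC/dQ = −50/Q^2 − 8 + 2Q = 0 gives Q = 5 (since 2·5^3 − 8·5^2 = 50).
min ATC = 50/5 + 41 − 8·5 + 5^2 = €36. That is the break-even price.
For €25 ≤ P < €36 the firm produces at a loss; below €25 it shuts down.

Shutdown price = €25; break-even price = €36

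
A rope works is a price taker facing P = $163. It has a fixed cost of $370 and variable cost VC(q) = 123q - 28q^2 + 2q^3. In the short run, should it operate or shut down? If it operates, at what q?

Produce at q = 10

From TC, MC = TC'(q) = 123 - 56q + 6q^2 and AVC = VC/q = 123 - 28q + 2q^2.
AVC hits its minimum where MC = AVC, at q = 7, giving min AVC = 123 - 28·7 + 2·7^2 = $25.
Because $163 ≥ $25, revenue can cover variable cost; the firm operates.
P = MC gives -40 - 56q + 6q^2 = 0, with roots -2/3 and 10. Take the larger (rising MC): q* = 10.
Check: AVC at q = 10 is $43 ≤ P, so revenue covers variable cost.
Profit = P·q − TC = 163·10 − 800 = $830.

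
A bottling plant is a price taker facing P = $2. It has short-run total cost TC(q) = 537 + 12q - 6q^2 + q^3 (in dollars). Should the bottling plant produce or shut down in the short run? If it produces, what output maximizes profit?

Strip out fixed cost: VC = 12q - 6q^2 + q^3. Then AVC = 12 - 6q + q^2 and MC = 12 - 12q + 3q^2.
AVC hits its minimum where MC = AVC, at q = 3, giving min AVC = 12 - 6·3 + 3^2 = $3.
P = $2 lies below min AVC = $3; no output level covers variable cost.
The firm minimizes its loss by shutting down and losing only its fixed cost of $537.

Shut down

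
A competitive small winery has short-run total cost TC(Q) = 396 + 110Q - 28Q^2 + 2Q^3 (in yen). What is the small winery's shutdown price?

The shutdown price is the minimum of AVC. VC = 110Q - 28Q^2 + 2Q^3, so AVC = 110 - 28Q + 2Q^2.
At the minimum of AVC, MC = AVC. MC = 110 - 56Q + 6Q^2; setting MC = AVC gives 4Q^2 - 28Q = 0, so Q = 7. min AVC = 12.
For P < ¥12 the firm produces nothing.

¥12 per unit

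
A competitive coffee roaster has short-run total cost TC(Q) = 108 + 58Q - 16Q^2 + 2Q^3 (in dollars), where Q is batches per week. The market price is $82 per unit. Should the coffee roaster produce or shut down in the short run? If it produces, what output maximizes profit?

Strip out fixed cost: VC = 58Q - 16Q^2 + 2Q^3. Then AVC = 58 - 16Q + 2Q^2 and MC = 58 - 32Q + 6Q^2.
AVC hits its minimum where MC = AVC, at Q = 4, giving min AVC = 58 - 16·4 + 2·4^2 = $26.
Since P = $82 ≥ min AVC = $26, price covers variable cost and the firm should produce.
P = MC gives -24 - 32Q + 6Q^2 = 0, with roots -2/3 and 6. Take the larger (rising MC): Q* = 6.
Check: AVC at Q = 6 is $34 ≤ P, so revenue covers variable cost.
Profit = P·Q − TC = 82·6 − 312 = $180.

Produce at Q = 6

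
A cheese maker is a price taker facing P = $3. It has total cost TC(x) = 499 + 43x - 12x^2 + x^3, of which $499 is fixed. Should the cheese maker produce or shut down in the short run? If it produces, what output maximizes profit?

Shut down

From TC, MC = TC'(x) = 43 - 24x + 3x^2 and AVC = VC/x = 43 - 12x + x^2.
AVC hits its minimum where MC = AVC, at x = 6, giving min AVC = 43 - 12·6 + 6^2 = $7.
Since P = $3 < min AVC = $7, price fails to cover variable cost at any output.
Shutting down limits the loss to fixed cost, $499.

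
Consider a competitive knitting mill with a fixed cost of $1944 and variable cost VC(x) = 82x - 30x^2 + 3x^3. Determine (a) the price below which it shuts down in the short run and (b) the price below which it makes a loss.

Shutdown price = $7; break-even price = $271

AVC = 82 - 30x + 3x^2; minimized at x = 5, giving min AVC = $7. That is the shutdown price.
ATC = 1944/x + 82 - 30x + 3x^2. Setting dATC/dx = −1944/x^2 − 30 + 6x = 0 gives x = 9 (since 6·9^3 − 30·9^2 = 1944).
min ATC = 1944/9 + 82 − 30·9 + 3·9^2 = $271. That is the break-even price.
For $7 ≤ P < $271 the firm produces at a loss; below $7 it shuts down.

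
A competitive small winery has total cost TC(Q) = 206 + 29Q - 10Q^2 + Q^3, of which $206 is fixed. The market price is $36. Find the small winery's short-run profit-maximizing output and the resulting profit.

Profit = -$10 at Q = 7

AVC = 29 - 10Q + Q^2; min AVC = $4 at Q = 5. Since P = $36 ≥ min AVC, the firm produces.
MC = 29 - 20Q + 3Q^2. Setting P = MC and taking the root on the rising branch gives Q* = 7.
TR = 36·7 = 252. TC = 206 + 56 = 262. Profit = 252 − 262 = -$10.
That loss of $10 beats the $206 the firm would lose by shutting down; producing recovers $196 of fixed cost.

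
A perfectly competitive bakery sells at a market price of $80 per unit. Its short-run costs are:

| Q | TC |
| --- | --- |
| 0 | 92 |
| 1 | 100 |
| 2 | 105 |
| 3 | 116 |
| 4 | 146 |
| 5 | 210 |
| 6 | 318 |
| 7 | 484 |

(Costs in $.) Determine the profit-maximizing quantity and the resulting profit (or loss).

Q = 5; profit = $190

Compute π = P·Q − TC at each output: Q=0: -92; Q=1: -20; Q=2: 55; Q=3: 124; Q=4: 174; Q=5: 190; Q=6: 162; Q=7: 76.
Profit is maximized at Q = 5. AVC there is 118/5 = $23.60 ≤ P, so producing beats shutting down (which would give -$92).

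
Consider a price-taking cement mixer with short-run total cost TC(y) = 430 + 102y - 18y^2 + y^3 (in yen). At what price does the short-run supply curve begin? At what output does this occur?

Short-run supply begins at min AVC. From VC = 102y - 18y^2 + y^3, AVC = 102 - 18y + y^2.
dAVC/dy = -18 + 2y = 0 gives y = 9. min AVC = 102 - 18·9 + 9^2 = 21.
So the shutdown price is ¥21.

¥21 per unit, at y = 9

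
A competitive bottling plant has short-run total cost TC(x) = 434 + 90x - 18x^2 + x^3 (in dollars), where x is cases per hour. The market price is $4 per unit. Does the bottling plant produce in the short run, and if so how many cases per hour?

From TC, MC = TC'(x) = 90 - 36x + 3x^2 and AVC = VC/x = 90 - 18x + x^2.
AVC is minimized where dAVC/dx = -18 + 2x = 0, at x = 9; min AVC = 90 - 18·9 + 9^2 = $9.
P = $4 lies below min AVC = $9; no output level covers variable cost.
Best response: produce nothing and absorb the $434 fixed cost.

Shut down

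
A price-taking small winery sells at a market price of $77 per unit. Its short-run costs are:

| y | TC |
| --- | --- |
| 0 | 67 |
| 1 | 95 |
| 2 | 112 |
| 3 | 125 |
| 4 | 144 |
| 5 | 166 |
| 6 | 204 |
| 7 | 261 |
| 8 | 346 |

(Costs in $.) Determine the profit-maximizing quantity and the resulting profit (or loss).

Compute π = P·y − TC at each output: y=0: -67; y=1: -18; y=2: 42; y=3: 106; y=4: 164; y=5: 219; y=6: 258; y=7: 278; y=8: 270.
Profit is maximized at y = 7. AVC there is 194/7 = $27.71 ≤ P, so producing beats shutting down (which would give -$67).

y = 7; profit = $278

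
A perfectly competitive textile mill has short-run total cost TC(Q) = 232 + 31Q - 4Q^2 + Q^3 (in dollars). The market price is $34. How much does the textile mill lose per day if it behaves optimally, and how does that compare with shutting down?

AVC = 31 - 4Q + Q^2; min AVC = $27 at Q = 2. Since P = $34 ≥ min AVC, the firm produces.
MC = 31 - 8Q + 3Q^2. Setting P = MC and taking the root on the rising branch gives Q* = 3.
TR = 34·3 = 102. TC = 232 + 84 = 316. Profit = 102 − 316 = -$214.
Shutting down would mean losing the fixed cost of $232, so operating at a loss of $214 is better by $18.

Profit = -$214 at Q = 3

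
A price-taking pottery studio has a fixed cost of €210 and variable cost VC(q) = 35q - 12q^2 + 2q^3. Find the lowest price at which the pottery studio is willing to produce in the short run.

The firm shuts down when price falls below the minimum of average variable cost. AVC = VC/q = 35 - 12q + 2q^2.
At the minimum of AVC, MC = AVC. MC = 35 - 24q + 6q^2; setting MC = AVC gives 4q^2 - 12q = 0, so q = 3. min AVC = 17.
The firm shuts down for any P below €17.

€17 per unit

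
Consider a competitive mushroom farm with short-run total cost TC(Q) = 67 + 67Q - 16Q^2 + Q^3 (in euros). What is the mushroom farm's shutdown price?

€3 per unit

The firm shuts down when price falls below the minimum of average variable cost. AVC = VC/Q = 67 - 16Q + Q^2.
dAVC/dQ = -16 + 2Q = 0 gives Q = 8. min AVC = 67 - 16·8 + 8^2 = 3.
So the shutdown price is €3.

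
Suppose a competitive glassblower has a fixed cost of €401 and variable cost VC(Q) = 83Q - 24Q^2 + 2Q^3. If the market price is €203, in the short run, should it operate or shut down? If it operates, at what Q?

Produce at Q = 10

Strip out fixed cost: VC = 83Q - 24Q^2 + 2Q^3. Then AVC = 83 - 24Q + 2Q^2 and MC = 83 - 48Q + 6Q^2.
AVC hits its minimum where MC = AVC, at Q = 6, giving min AVC = 83 - 24·6 + 2·6^2 = €11.
Since P = €203 ≥ min AVC = €11, price covers variable cost and the firm should produce.
P = MC gives -120 - 48Q + 6Q^2 = 0, with roots -2 and 10. Take the larger (rising MC): Q* = 10.
Check: AVC at Q = 10 is €43 ≤ P, so revenue covers variable cost.
Profit = P·Q − TC = 203·10 − 831 = €1199.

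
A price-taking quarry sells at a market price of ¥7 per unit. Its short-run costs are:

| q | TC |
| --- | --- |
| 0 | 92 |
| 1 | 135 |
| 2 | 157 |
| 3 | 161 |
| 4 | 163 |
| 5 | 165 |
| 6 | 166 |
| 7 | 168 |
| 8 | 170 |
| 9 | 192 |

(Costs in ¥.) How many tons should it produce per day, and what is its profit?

q = 0 (shut down); profit = -¥92

Compute π = P·q − TC at each output: q=0: -92; q=1: -128; q=2: -143; q=3: -140; q=4: -135; q=5: -130; q=6: -124; q=7: -119; q=8: -114; q=9: -129.
Profit is highest at q = 0. Equivalently, the lowest AVC in the table is 78/8 ≈ ¥9.75 at q = 8, and P = ¥7 falls below it — price never covers variable cost, so the firm shuts down and loses only its fixed cost.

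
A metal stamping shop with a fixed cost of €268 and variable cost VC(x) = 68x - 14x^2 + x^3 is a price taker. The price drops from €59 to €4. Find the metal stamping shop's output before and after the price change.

Output falls from 9 to 0 (the firm shuts down)

AVC = 68 - 14x + x^2, minimized at x = 7 where min AVC = €19. MC = 68 - 28x + 3x^2.
At P = €59 ≥ min AVC, set P = MC on the rising branch: x = 9.
At P = €4 < min AVC = €19, price no longer covers variable cost at any output, so the firm shuts down: x = 0.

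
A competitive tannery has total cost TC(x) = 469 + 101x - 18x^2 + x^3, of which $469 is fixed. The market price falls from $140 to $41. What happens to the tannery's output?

AVC = 101 - 18x + x^2, minimized at x = 9 where min AVC = $20. MC = 101 - 36x + 3x^2.
With P = $140 above the shutdown price, P = MC gives x = 13.
At P = $41 ≥ min AVC, set P = MC: x = 10. The firm stays open but cuts output.

Output falls from 13 to 10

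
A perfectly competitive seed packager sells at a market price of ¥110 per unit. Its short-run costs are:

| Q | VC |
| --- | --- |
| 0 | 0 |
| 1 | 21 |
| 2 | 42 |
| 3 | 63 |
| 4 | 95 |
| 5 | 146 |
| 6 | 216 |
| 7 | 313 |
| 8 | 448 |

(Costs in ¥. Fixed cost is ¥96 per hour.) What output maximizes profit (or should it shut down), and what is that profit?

Profit at each row (π = 110Q − TC): Q=0: -96; Q=1: -7; Q=2: 82; Q=3: 171; Q=4: 249; Q=5: 308; Q=6: 348; Q=7: 361; Q=8: 336.
Profit is maximized at Q = 7. AVC there is 313/7 = ¥44.71 ≤ P, so producing beats shutting down (which would give -¥96).

Q = 7; profit = ¥361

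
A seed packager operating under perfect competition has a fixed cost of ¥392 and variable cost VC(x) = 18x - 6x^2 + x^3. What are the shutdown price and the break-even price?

Shutdown price = min AVC. AVC = 18 - 6x + x^2, with vertex at x = 3 and minimum ¥9.
ATC = 392/x + 18 - 6x + x^2. Setting dATC/dx = −392/x^2 − 6 + 2x = 0 gives x = 7 (since 2·7^3 − 6·7^2 = 392).
min ATC = 392/7 + 18 − 6·7 + 7^2 = ¥81. That is the break-even price.
For ¥9 ≤ P < ¥81 the firm produces at a loss; below ¥9 it shuts down.

Shutdown price = ¥9; break-even price = ¥81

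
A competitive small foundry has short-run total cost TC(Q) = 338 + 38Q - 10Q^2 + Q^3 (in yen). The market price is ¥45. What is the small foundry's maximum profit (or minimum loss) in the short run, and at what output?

AVC = 38 - 10Q + Q^2; min AVC = ¥13 at Q = 5. Since P = ¥45 ≥ min AVC, the firm produces.
With MC = 38 - 20Q + 3Q^2, P = MC on the upward-sloping part at Q* = 7.
TR = 45·7 = 315. TC = 338 + 119 = 457. Profit = 315 − 457 = -¥142.
Shutting down would mean losing the fixed cost of ¥338, so operating at a loss of ¥142 is better by ¥196.

Profit = -¥142 at Q = 7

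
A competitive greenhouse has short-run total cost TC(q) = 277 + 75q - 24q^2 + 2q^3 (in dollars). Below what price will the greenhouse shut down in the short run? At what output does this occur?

Short-run supply begins at min AVC. From VC = 75q - 24q^2 + 2q^3, AVC = 75 - 24q + 2q^2.
At the minimum of AVC, MC = AVC. MC = 75 - 48q + 6q^2; setting MC = AVC gives 4q^2 - 24q = 0, so q = 6. min AVC = 3.
For P < $3 the firm produces nothing.

$3 per unit, at q = 6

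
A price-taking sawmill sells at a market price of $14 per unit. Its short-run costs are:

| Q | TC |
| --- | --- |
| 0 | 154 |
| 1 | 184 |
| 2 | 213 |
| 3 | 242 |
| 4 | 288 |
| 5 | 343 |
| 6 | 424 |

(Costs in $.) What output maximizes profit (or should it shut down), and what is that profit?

Q = 0 (shut down); profit = -$154

Tabulate TR − TC: Q=0: -154; Q=1: -170; Q=2: -185; Q=3: -200; Q=4: -232; Q=5: -273; Q=6: -340.
Profit is highest at Q = 0. Equivalently, the lowest AVC in the table is 88/3 ≈ $29.33 at Q = 3, and P = $14 falls below it — price never covers variable cost, so the firm shuts down and loses only its fixed cost.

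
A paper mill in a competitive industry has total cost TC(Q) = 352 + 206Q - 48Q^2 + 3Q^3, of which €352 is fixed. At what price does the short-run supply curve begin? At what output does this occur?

€14 per unit, at Q = 8

The firm shuts down when price falls below the minimum of average variable cost. AVC = VC/Q = 206 - 48Q + 3Q^2.
dAVC/dQ = -48 + 6Q = 0 gives Q = 8. min AVC = 206 - 48·8 + 3·8^2 = 14.
The firm shuts down for any P below €14.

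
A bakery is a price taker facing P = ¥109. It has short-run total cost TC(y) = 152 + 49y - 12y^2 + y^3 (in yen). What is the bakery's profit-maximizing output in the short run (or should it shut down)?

From TC, MC = TC'(y) = 49 - 24y + 3y^2 and AVC = VC/y = 49 - 12y + y^2.
AVC hits its minimum where MC = AVC, at y = 6, giving min AVC = 49 - 12·6 + 6^2 = ¥13.
Because ¥109 ≥ ¥13, revenue can cover variable cost; the firm operates.
P = MC gives -60 - 24y + 3y^2 = 0, with roots -2 and 10. Take the larger (rising MC): y* = 10.
Check: AVC at y = 10 is ¥29 ≤ P, so revenue covers variable cost.
Profit = P·y − TC = 109·10 − 442 = ¥648.

Produce at y = 10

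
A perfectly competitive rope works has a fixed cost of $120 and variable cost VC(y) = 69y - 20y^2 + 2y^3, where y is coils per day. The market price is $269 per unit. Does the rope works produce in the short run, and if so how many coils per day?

Variable cost is VC = 69y - 20y^2 + 2y^3, so AVC = VC/y = 69 - 20y + 2y^2 and MC = dTC/dy = 69 - 40y + 6y^2.
AVC is minimized where dAVC/dy = -20 + 4y = 0, at y = 5; min AVC = 69 - 20·5 + 2·5^2 = $19.
Since P = $269 ≥ min AVC = $19, price covers variable cost and the firm should produce.
Solving P = MC: -200 - 40y + 6y^2 = 0 ⇒ y = -10/3 or 10. On the upward-sloping branch, y* = 10.
Check: AVC at y = 10 is $69 ≤ P, so revenue covers variable cost.
Profit = P·y − TC = 269·10 − 810 = $1880.

Produce at y = 10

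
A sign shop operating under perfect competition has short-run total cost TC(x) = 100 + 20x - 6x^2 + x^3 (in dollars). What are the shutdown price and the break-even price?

Shutdown price = min AVC. AVC = 20 - 6x + x^2, with vertex at x = 3 and minimum $11.
ATC = 100/x + 20 - 6x + x^2. Setting dATC/dx = −100/x^2 − 6 + 2x = 0 gives x = 5 (since 2·5^3 − 6·5^2 = 100).
min ATC = 100/5 + 20 − 6·5 + 5^2 = $35. That is the break-even price.
For $11 ≤ P < $35 the firm produces at a loss; below $11 it shuts down.

Shutdown price = $11; break-even price = $35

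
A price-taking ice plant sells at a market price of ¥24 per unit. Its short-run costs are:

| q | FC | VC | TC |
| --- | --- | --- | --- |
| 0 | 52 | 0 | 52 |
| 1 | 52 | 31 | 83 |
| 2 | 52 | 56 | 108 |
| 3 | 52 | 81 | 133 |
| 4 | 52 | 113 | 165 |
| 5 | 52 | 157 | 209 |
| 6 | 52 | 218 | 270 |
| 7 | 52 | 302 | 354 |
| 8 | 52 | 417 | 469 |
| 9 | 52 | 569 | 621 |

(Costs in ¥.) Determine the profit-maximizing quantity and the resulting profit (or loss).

q = 0 (shut down); profit = -¥52

Compute π = P·q − TC at each output: q=0: -52; q=1: -59; q=2: -60; q=3: -61; q=4: -69; q=5: -89; q=6: -126; q=7: -186; q=8: -277; q=9: -405.
Profit is highest at q = 0. Equivalently, the lowest AVC in the table is 81/3 ≈ ¥27 at q = 3, and P = ¥24 falls below it — price never covers variable cost, so the firm shuts down and loses only its fixed cost.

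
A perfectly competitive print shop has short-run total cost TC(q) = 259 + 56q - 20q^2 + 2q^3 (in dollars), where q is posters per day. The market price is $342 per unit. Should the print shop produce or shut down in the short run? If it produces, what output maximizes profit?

Produce at q = 11

Strip out fixed cost: VC = 56q - 20q^2 + 2q^3. Then AVC = 56 - 20q + 2q^2 and MC = 56 - 40q + 6q^2.
AVC hits its minimum where MC = AVC, at q = 5, giving min AVC = 56 - 20·5 + 2·5^2 = $6.
Since P = $342 ≥ min AVC = $6, price covers variable cost and the firm should produce.
Solving P = MC: -286 - 40q + 6q^2 = 0 ⇒ q = -13/3 or 11. On the upward-sloping branch, q* = 11.
Check: AVC at q = 11 is $78 ≤ P, so revenue covers variable cost.
Profit = P·q − TC = 342·11 − 1117 = $2645.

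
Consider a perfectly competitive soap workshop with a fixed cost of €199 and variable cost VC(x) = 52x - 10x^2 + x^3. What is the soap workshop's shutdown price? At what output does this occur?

€27 per unit, at x = 5

Short-run supply begins at min AVC. From VC = 52x - 10x^2 + x^3, AVC = 52 - 10x + x^2.
dAVC/dx = -10 + 2x = 0 gives x = 5. min AVC = 52 - 10·5 + 5^2 = 27.
So the shutdown price is €27.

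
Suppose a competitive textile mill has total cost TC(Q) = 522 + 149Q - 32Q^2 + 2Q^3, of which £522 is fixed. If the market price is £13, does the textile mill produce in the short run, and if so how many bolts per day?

From TC, MC = TC'(Q) = 149 - 64Q + 6Q^2 and AVC = VC/Q = 149 - 32Q + 2Q^2.
The AVC parabola has its vertex at Q = 32/4 = 8, where AVC = 149 - 32·8 + 2·8^2 = £21.
P = £13 lies below min AVC = £21; no output level covers variable cost.
Shutting down limits the loss to fixed cost, £522.

Shut down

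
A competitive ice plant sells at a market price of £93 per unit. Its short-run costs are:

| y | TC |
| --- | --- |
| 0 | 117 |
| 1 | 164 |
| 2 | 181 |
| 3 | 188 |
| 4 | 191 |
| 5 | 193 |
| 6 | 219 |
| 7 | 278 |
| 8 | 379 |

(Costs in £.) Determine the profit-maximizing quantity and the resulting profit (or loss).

y = 7; profit = £373

Tabulate TR − TC: y=0: -117; y=1: -71; y=2: 5; y=3: 91; y=4: 181; y=5: 272; y=6: 339; y=7: 373; y=8: 365.
Profit is maximized at y = 7. AVC there is 161/7 = £23 ≤ P, so producing beats shutting down (which would give -£117).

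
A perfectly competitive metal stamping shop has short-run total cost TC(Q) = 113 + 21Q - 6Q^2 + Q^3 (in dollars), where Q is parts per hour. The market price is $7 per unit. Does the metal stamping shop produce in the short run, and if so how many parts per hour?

Shut down

Variable cost is VC = 21Q - 6Q^2 + Q^3, so AVC = VC/Q = 21 - 6Q + Q^2 and MC = dTC/dQ = 21 - 12Q + 3Q^2.
AVC is minimized where dAVC/dQ = -6 + 2Q = 0, at Q = 3; min AVC = 21 - 6·3 + 3^2 = $12.
P = $7 lies below min AVC = $12; no output level covers variable cost.
The firm minimizes its loss by shutting down and losing only its fixed cost of $113.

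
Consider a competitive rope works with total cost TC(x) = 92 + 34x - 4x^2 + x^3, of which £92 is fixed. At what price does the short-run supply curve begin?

£30 per unit

The firm shuts down when price falls below the minimum of average variable cost. AVC = VC/x = 34 - 4x + x^2.
dAVC/dx = -4 + 2x = 0 gives x = 2. min AVC = 34 - 4·2 + 2^2 = 30.
The firm shuts down for any P below £30.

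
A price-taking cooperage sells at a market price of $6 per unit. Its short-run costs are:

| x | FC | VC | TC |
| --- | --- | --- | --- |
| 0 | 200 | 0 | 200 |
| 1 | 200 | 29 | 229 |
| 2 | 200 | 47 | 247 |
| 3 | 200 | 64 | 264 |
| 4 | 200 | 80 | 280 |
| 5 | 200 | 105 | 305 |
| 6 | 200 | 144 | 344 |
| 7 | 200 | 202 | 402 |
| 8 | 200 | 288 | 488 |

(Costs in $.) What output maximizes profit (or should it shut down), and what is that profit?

x = 0 (shut down); profit = -$200

Compute π = P·x − TC at each output: x=0: -200; x=1: -223; x=2: -235; x=3: -246; x=4: -256; x=5: -275; x=6: -308; x=7: -360; x=8: -440.
Profit is highest at x = 0. Equivalently, the lowest AVC in the table is 80/4 ≈ $20 at x = 4, and P = $6 falls below it — price never covers variable cost, so the firm shuts down and loses only its fixed cost.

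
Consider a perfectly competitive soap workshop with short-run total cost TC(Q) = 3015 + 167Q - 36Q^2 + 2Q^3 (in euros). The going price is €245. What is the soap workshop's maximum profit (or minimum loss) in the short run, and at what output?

Profit = -€311 at Q = 13

AVC = 167 - 36Q + 2Q^2 has its minimum €5 at Q = 9; price €245 clears that bar, so the firm operates.
MC = 167 - 72Q + 6Q^2. Setting P = MC and taking the root on the rising branch gives Q* = 13.
TR = 245·13 = 3185. TC = 3015 + 481 = 3496. Profit = 3185 − 3496 = -€311.
Shutting down would mean losing the fixed cost of €3015, so operating at a loss of €311 is better by €2704.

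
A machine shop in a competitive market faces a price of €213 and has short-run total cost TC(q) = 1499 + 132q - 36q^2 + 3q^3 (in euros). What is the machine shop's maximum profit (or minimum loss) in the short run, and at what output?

Profit = -€41 at q = 9

AVC = 132 - 36q + 3q^2; min AVC = €24 at q = 6. Since P = €213 ≥ min AVC, the firm produces.
MC = 132 - 72q + 9q^2. Setting P = MC and taking the root on the rising branch gives q* = 9.
TR = 213·9 = 1917. TC = 1499 + 459 = 1958. Profit = 1917 − 1958 = -€41.
Shutting down would mean losing the fixed cost of €1499, so operating at a loss of €41 is better by €1458.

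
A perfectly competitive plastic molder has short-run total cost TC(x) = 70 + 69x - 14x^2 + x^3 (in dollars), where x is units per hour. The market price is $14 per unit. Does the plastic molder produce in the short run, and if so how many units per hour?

Shut down

Variable cost is VC = 69x - 14x^2 + x^3, so AVC = VC/x = 69 - 14x + x^2 and MC = dTC/dx = 69 - 28x + 3x^2.
AVC hits its minimum where MC = AVC, at x = 7, giving min AVC = 69 - 14·7 + 7^2 = $20.
With P < min AVC ($14 < $20), every unit sold adds to the loss.
The firm minimizes its loss by shutting down and losing only its fixed cost of $70.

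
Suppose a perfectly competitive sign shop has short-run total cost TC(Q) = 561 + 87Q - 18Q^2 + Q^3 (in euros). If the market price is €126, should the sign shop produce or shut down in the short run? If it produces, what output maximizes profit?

Strip out fixed cost: VC = 87Q - 18Q^2 + Q^3. Then AVC = 87 - 18Q + Q^2 and MC = 87 - 36Q + 3Q^2.
AVC is minimized where dAVC/dQ = -18 + 2Q = 0, at Q = 9; min AVC = 87 - 18·9 + 9^2 = €6.
Because €126 ≥ €6, revenue can cover variable cost; the firm operates.
Set P = MC: 126 = 87 - 36Q + 3Q^2 → -39 - 36Q + 3Q^2 = 0. The roots are Q = -1 and Q = 13; the profit-maximizing output is on the rising part of MC, so Q* = 13.
Check: AVC at Q = 13 is €22 ≤ P, so revenue covers variable cost.
Profit = P·Q − TC = 126·13 − 847 = €791.

Produce at Q = 13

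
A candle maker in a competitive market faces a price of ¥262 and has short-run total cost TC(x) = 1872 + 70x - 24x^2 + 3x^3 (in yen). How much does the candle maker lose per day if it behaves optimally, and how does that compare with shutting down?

AVC = 70 - 24x + 3x^2 has its minimum ¥22 at x = 4; price ¥262 clears that bar, so the firm operates.
With MC = 70 - 48x + 9x^2, P = MC on the upward-sloping part at x* = 8.
TR = 262·8 = 2096. TC = 1872 + 560 = 2432. Profit = 2096 − 2432 = -¥336.
That loss of ¥336 beats the ¥1872 the firm would lose by shutting down; producing recovers ¥1536 of fixed cost.

Profit = -¥336 at x = 8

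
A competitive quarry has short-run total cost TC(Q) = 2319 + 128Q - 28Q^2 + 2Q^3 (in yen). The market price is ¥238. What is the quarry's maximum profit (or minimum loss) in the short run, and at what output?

AVC = 128 - 28Q + 2Q^2; min AVC = ¥30 at Q = 7. Since P = ¥238 ≥ min AVC, the firm produces.
MC = 128 - 56Q + 6Q^2. Setting P = MC and taking the root on the rising branch gives Q* = 11.
TR = 238·11 = 2618. TC = 2319 + 682 = 3001. Profit = 2618 − 3001 = -¥383.
That loss of ¥383 beats the ¥2319 the firm would lose by shutting down; producing recovers ¥1936 of fixed cost.

Profit = -¥383 at Q = 11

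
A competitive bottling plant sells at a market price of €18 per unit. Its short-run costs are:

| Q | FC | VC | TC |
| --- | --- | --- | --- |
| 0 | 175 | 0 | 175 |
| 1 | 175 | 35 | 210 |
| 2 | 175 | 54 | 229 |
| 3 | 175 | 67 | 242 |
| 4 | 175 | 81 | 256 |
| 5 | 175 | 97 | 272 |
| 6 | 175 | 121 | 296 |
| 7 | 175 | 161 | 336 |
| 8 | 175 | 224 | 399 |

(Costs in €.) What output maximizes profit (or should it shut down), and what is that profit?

Compute π = P·Q − TC at each output: Q=0: -175; Q=1: -192; Q=2: -193; Q=3: -188; Q=4: -184; Q=5: -182; Q=6: -188; Q=7: -210; Q=8: -255.
Profit is highest at Q = 0. Equivalently, the lowest AVC in the table is 97/5 ≈ €19.40 at Q = 5, and P = €18 falls below it — price never covers variable cost, so the firm shuts down and loses only its fixed cost.

Q = 0 (shut down); profit = -€175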